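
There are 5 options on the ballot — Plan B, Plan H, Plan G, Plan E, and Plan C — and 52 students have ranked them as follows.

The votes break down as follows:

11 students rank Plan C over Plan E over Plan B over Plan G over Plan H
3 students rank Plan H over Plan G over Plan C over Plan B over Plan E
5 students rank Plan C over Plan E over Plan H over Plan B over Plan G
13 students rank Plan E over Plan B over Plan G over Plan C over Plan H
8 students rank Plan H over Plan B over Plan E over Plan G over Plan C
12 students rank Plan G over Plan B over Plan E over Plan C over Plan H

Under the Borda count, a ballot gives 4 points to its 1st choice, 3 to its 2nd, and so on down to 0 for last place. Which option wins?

Plan E

Borda scores:
  Plan B: 11·2 + 3·1 + 5·1 + 13·3 + 8·3 + 12·3 = 129
  Plan H: 11·0 + 3·4 + 5·2 + 13·0 + 8·4 + 12·0 = 54
  Plan G: 11·1 + 3·3 + 5·0 + 13·2 + 8·1 + 12·4 = 102
  Plan E: 11·3 + 3·0 + 5·3 + 13·4 + 8·2 + 12·2 = 140
  Plan C: 11·4 + 3·2 + 5·4 + 13·1 + 8·0 + 12·1 = 95
Plan E has the highest total.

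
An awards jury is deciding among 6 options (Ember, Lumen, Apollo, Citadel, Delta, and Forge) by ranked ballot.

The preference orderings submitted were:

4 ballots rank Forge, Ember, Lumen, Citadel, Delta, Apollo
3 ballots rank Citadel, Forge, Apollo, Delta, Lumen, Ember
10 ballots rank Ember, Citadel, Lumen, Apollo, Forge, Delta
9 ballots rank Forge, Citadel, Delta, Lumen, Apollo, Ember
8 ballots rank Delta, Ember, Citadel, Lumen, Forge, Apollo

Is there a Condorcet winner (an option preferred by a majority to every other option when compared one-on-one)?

No

Head-to-head results (34 voters total):
Ember vs Lumen: Ember wins 22–12.
Ember vs Apollo: Ember wins 22–12.
Ember vs Citadel: Ember wins 22–12.
Ember vs Delta: Delta wins 20–14.
Ember vs Forge: Ember wins 18–16.
Lumen vs Apollo: Lumen wins 31–3.
Lumen vs Citadel: Citadel wins 30–4.
Lumen vs Delta: Delta wins 20–14.
Lumen vs Forge: Lumen wins 18–16.
Apollo vs Citadel: Citadel wins 34–0.
Apollo vs Delta: Delta wins 21–13.
Apollo vs Forge: Forge wins 24–10.
Citadel vs Delta: Citadel wins 26–8.
Citadel vs Forge: Citadel wins 21–13.
Delta vs Forge: Forge wins 26–8.
No candidate beats all others: Ember beats Citadel beats Delta beats Ember, a majority cycle.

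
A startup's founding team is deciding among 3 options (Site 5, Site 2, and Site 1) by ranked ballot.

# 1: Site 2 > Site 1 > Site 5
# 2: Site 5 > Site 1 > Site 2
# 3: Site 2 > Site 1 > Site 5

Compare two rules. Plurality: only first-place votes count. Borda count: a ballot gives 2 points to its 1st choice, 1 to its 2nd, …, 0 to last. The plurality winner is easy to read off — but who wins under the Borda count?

Plurality first-place counts: Site 5 1, Site 2 2, Site 1 0 → Site 2.
Borda totals: Site 5 2, Site 2 4, Site 1 3 → Site 2.

Site 2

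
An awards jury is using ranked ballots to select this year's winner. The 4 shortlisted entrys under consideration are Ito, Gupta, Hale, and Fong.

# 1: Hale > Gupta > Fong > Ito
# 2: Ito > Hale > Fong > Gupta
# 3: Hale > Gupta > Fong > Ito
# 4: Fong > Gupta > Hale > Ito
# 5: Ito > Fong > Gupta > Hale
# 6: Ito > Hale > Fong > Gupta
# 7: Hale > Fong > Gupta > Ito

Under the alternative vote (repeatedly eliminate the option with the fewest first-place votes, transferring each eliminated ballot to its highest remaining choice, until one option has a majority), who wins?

Round 1: Ito 3, Hale 3, Fong 1, Gupta 0. Gupta has the fewest and is eliminated.
Round 2: Ito 3, Hale 3, Fong 1. Fong has the fewest and is eliminated.
Round 3: Hale 4, Ito 3. Hale has a majority.

Hale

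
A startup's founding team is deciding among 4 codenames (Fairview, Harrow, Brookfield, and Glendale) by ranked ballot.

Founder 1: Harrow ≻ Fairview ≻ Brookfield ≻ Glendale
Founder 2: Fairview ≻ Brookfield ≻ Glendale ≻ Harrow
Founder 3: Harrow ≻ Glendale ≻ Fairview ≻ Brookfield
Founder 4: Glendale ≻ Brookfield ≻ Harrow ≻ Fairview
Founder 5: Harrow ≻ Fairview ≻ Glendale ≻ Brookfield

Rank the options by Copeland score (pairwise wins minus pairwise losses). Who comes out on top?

Harrow

Pairwise results:
  Fairview vs Harrow: Harrow wins 4–1.
  Fairview vs Brookfield: Fairview wins 4–1.
  Fairview vs Glendale: Fairview wins 3–2.
  Harrow vs Brookfield: Harrow wins 3–2.
  Harrow vs Glendale: Harrow wins 3–2.
  Brookfield vs Glendale: Glendale wins 3–2.
Copeland scores (wins − losses):
  Fairview: 2 − 1 = 1
  Harrow: 3 − 0 = 3
  Brookfield: 0 − 3 = -3
  Glendale: 1 − 2 = -1
Harrow has the best Copeland score.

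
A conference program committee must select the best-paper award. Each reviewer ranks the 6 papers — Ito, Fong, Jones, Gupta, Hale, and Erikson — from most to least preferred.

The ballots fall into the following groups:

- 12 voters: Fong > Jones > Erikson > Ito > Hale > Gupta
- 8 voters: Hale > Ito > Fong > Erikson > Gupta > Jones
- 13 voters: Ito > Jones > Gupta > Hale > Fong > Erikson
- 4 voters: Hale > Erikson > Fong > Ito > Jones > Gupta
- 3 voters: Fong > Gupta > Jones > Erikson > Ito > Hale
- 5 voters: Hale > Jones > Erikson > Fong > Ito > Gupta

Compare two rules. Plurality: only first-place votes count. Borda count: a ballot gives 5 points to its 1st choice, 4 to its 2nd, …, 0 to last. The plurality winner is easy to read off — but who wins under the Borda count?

Ito

Plurality first-place counts: Ito 13, Fong 15, Jones 0, Gupta 0, Hale 17, Erikson 0 → Hale.
Borda totals: Ito 137, Fong 134, Jones 133, Gupta 59, Hale 123, Erikson 89 → Ito.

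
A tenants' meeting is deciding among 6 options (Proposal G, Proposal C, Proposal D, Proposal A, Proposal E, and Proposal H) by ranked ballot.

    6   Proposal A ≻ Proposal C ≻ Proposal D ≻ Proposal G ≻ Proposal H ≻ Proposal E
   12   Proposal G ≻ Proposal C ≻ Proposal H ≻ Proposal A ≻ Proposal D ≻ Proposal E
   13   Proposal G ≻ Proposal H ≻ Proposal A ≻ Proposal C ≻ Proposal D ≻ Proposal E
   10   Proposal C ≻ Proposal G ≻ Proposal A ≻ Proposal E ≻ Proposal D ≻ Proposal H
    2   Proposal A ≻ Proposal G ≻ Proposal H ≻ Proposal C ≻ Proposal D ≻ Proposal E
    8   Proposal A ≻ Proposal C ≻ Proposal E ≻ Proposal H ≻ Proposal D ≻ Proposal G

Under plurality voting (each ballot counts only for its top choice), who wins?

Proposal G

First-place vote totals:
  Proposal G: 25
  Proposal C: 10
  Proposal D: 0
  Proposal A: 16
  Proposal E: 0
  Proposal H: 0
Proposal G has the most first-place votes.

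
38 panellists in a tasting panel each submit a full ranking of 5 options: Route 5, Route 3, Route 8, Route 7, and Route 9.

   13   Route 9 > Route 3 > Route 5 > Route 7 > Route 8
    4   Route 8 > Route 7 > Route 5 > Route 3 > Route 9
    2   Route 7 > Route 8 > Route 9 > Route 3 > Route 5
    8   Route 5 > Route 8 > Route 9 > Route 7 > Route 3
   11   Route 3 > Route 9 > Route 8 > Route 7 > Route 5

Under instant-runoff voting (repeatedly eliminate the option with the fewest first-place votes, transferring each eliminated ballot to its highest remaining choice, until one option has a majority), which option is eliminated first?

Route 7

Round 1: Route 9 13, Route 3 11, Route 5 8, Route 8 4, Route 7 2. Route 7 has the fewest and is eliminated.
Round 2: Route 9 13, Route 3 11, Route 5 8, Route 8 6. Route 8 has the fewest and is eliminated.
Round 3: Route 9 15, Route 5 12, Route 3 11. Route 3 has the fewest and is eliminated.
Round 4: Route 9 26, Route 5 12. Route 9 has a majority.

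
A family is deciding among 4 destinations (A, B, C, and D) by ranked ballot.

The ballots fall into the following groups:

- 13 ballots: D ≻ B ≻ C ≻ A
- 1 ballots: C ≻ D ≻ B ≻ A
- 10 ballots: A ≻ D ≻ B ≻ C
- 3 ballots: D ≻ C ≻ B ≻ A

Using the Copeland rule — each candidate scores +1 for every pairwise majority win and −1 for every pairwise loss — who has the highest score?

Pairwise results:
  A vs B: B wins 17–10.
  A vs C: C wins 17–10.
  A vs D: D wins 17–10.
  B vs C: B wins 23–4.
  B vs D: D wins 27–0.
  C vs D: D wins 26–1.
Copeland scores (wins − losses):
  A: 0 − 3 = -3
  B: 2 − 1 = 1
  C: 1 − 2 = -1
  D: 3 − 0 = 3
D has the best Copeland score.

D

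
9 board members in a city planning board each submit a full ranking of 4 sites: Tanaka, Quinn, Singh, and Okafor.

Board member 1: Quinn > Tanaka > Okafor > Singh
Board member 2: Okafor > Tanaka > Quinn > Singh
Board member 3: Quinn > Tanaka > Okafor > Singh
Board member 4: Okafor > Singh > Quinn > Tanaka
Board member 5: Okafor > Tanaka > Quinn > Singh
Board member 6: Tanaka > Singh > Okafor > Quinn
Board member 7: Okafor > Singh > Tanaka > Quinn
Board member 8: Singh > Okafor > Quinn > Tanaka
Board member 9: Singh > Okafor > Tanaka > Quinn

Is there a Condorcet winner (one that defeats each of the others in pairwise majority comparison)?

Yes

Head-to-head results (9 voters total):
Tanaka vs Quinn: Tanaka wins 5–4.
Tanaka vs Singh: Tanaka wins 5–4.
Tanaka vs Okafor: Okafor wins 6–3.
Quinn vs Singh: Singh wins 5–4.
Quinn vs Okafor: Okafor wins 7–2.
Singh vs Okafor: Okafor wins 6–3.
Okafor beats each rival — Tanaka (6–3), Quinn (7–2), Singh (6–3) — so Okafor is the Condorcet winner.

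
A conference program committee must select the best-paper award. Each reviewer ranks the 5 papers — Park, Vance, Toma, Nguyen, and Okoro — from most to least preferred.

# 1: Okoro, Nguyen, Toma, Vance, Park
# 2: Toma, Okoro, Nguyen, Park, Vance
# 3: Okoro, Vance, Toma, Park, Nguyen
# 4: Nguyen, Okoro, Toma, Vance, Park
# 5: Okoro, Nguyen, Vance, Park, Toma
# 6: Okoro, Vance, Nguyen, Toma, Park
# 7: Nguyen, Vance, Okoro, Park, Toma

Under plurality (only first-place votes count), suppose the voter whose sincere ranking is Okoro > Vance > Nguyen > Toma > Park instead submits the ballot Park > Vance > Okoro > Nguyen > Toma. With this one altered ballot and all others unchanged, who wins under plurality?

First-place totals with the altered ballot: Park 1, Vance 0, Toma 1, Nguyen 2, Okoro 3.
The winner is unchanged: still Okoro.

Okoro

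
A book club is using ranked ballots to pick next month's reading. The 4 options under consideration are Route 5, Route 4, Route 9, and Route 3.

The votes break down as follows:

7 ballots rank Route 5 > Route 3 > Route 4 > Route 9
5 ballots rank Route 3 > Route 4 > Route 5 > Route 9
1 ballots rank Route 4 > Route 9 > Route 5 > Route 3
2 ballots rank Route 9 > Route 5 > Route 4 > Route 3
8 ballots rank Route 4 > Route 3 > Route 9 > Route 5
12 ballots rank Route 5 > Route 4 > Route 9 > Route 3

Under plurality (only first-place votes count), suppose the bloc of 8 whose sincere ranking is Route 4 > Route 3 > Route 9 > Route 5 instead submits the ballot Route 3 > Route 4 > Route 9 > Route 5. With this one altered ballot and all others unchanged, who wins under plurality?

First-place totals with the altered ballot: Route 5 19, Route 4 1, Route 9 2, Route 3 13.
The winner is unchanged: still Route 5.

Route 5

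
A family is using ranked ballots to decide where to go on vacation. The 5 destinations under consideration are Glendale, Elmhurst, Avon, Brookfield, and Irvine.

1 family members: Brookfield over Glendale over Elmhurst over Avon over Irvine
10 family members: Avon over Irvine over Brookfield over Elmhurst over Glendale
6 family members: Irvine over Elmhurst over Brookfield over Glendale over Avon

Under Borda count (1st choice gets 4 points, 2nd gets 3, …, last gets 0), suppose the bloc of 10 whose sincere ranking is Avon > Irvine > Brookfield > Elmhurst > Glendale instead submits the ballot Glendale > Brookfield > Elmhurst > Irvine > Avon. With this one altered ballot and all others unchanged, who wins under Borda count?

Borda totals with the altered ballot: Glendale 49, Elmhurst 40, Avon 1, Brookfield 46, Irvine 34.
The switch changes the winner from Irvine to Glendale.

Glendale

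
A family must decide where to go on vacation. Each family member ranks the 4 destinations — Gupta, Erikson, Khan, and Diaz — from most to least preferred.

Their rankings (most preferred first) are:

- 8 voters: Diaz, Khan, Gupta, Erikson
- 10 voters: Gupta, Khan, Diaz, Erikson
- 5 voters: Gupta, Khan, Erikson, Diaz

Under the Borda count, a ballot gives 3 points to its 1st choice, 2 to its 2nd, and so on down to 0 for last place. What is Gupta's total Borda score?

53

Borda scores:
  Gupta: 8·1 + 10·3 + 5·3 = 53
  Erikson: 8·0 + 10·0 + 5·1 = 5
  Khan: 8·2 + 10·2 + 5·2 = 46
  Diaz: 8·3 + 10·1 + 5·0 = 34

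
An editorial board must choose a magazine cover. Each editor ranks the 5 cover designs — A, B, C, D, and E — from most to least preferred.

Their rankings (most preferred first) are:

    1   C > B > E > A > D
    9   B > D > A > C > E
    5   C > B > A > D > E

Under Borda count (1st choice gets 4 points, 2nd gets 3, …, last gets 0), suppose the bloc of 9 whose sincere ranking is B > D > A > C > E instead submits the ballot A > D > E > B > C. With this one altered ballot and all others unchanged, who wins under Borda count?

Borda totals with the altered ballot: A 47, B 27, C 24, D 32, E 20.
The switch changes the winner from B to A.

A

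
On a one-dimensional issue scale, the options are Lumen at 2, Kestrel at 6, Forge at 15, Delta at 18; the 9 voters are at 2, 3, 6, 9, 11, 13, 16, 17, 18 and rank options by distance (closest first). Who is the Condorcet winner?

Forge

With single-peaked preferences on a line, the Condorcet winner is the candidate closest to the median voter.
The median voter (position 11) is closest to Forge at 15.
Check: Forge vs Lumen — voters closer to Forge: 6 of 9.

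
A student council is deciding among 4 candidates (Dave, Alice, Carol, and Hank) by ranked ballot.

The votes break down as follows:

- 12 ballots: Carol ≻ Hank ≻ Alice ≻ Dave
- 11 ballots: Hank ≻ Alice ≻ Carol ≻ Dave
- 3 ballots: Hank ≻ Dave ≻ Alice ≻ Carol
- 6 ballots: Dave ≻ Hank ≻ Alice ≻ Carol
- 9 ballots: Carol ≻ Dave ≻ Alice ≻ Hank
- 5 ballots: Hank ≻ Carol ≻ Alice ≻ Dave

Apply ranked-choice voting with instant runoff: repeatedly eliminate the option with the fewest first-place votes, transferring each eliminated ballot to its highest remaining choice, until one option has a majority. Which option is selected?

Round 1: Carol 21, Hank 19, Dave 6, Alice 0. Alice has the fewest and is eliminated.
Round 2: Carol 21, Hank 19, Dave 6. Dave has the fewest and is eliminated.
Round 3: Hank 25, Carol 21. Hank has a majority.

Hank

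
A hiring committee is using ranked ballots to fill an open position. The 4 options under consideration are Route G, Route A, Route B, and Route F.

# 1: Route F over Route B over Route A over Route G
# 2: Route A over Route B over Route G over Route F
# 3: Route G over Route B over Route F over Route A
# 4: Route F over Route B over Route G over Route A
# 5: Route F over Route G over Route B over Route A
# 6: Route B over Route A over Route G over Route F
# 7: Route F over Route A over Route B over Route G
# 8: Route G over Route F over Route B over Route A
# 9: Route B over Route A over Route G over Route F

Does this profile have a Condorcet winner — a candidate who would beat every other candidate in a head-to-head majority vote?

Head-to-head results (9 voters total):
Route G vs Route A: Route A wins 5–4.
Route G vs Route B: Route B wins 6–3.
Route G vs Route F: Route G wins 5–4.
Route A vs Route B: Route B wins 7–2.
Route A vs Route F: Route F wins 6–3.
Route B vs Route F: Route F wins 5–4.
No candidate beats all others: Route G beats Route F beats Route A beats Route G, a majority cycle.

No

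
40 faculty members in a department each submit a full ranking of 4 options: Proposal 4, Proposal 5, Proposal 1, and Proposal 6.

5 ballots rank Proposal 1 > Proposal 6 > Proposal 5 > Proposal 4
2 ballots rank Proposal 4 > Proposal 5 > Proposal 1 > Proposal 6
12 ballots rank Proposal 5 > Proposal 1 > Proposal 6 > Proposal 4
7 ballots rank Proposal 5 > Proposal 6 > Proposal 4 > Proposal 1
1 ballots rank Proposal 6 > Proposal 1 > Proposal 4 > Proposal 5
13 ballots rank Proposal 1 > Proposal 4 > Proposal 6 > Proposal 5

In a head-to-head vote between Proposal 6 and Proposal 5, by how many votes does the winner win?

Ballots ranking Proposal 6 above Proposal 5: 5+1+13 = 19.
Ballots ranking Proposal 5 above Proposal 6: 2+12+7 = 21.
Proposal 5 wins 21–19, a margin of 2.

2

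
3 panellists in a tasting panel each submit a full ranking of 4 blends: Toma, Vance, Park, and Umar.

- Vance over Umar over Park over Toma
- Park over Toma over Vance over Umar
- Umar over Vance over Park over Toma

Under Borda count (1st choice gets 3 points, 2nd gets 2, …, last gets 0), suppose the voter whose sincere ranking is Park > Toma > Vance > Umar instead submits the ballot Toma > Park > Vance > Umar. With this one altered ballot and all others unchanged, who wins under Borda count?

Borda totals with the altered ballot: Toma 3, Vance 6, Park 4, Umar 5.
The winner is unchanged: still Vance.

Vance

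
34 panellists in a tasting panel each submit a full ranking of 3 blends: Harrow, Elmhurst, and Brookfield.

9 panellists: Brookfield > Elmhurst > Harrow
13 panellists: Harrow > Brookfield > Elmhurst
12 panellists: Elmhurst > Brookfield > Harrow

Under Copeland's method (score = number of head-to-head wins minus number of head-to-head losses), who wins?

Pairwise results:
  Harrow vs Elmhurst: Elmhurst wins 21–13.
  Harrow vs Brookfield: Brookfield wins 21–13.
  Elmhurst vs Brookfield: Brookfield wins 22–12.
Copeland scores (wins − losses):
  Harrow: 0 − 2 = -2
  Elmhurst: 1 − 1 = 0
  Brookfield: 2 − 0 = 2
Brookfield has the best Copeland score.

Brookfield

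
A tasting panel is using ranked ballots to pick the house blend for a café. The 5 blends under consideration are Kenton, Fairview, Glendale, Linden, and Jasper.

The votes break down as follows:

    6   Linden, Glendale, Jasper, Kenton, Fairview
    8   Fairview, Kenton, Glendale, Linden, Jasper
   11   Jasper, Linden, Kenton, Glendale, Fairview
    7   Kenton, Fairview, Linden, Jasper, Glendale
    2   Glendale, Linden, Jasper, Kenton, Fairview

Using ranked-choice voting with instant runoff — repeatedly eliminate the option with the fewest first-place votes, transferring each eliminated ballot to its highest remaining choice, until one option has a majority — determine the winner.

Round 1: Jasper 11, Fairview 8, Kenton 7, Linden 6, Glendale 2. Glendale has the fewest and is eliminated.
Round 2: Jasper 11, Fairview 8, Linden 8, Kenton 7. Kenton has the fewest and is eliminated.
Round 3: Fairview 15, Jasper 11, Linden 8. Linden has the fewest and is eliminated.
Round 4: Jasper 19, Fairview 15. Jasper has a majority.

Jasper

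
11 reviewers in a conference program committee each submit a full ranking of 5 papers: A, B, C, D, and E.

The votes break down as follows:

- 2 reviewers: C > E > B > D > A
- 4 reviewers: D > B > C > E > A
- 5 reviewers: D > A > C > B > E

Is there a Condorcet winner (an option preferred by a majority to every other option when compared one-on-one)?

Head-to-head results (11 voters total):
A vs B: B wins 6–5.
A vs C: C wins 6–5.
A vs D: D wins 11–0.
A vs E: E wins 6–5.
B vs C: C wins 7–4.
B vs D: D wins 9–2.
B vs E: B wins 9–2.
C vs D: D wins 9–2.
C vs E: C wins 11–0.
D vs E: D wins 9–2.
D beats each rival — A (11–0), B (9–2), C (9–2), E (9–2) — so D is the Condorcet winner.

Yes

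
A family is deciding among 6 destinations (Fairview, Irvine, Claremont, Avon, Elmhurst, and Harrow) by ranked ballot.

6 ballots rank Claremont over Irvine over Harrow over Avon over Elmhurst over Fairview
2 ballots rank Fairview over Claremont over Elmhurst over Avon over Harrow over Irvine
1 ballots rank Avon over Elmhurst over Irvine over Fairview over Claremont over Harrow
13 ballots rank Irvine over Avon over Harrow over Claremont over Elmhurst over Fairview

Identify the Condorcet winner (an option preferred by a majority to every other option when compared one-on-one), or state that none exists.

Head-to-head results (22 voters total):
Fairview vs Irvine: Irvine wins 20–2.
Fairview vs Claremont: Claremont wins 19–3.
Fairview vs Avon: Avon wins 20–2.
Fairview vs Elmhurst: Elmhurst wins 20–2.
Fairview vs Harrow: Harrow wins 19–3.
Irvine vs Claremont: Irvine wins 14–8.
Irvine vs Avon: Irvine wins 19–3.
Irvine vs Elmhurst: Irvine wins 19–3.
Irvine vs Harrow: Irvine wins 20–2.
Claremont vs Avon: Avon wins 14–8.
Claremont vs Elmhurst: Claremont wins 21–1.
Claremont vs Harrow: Harrow wins 13–9.
Avon vs Elmhurst: Avon wins 20–2.
Avon vs Harrow: Avon wins 16–6.
Elmhurst vs Harrow: Harrow wins 19–3.
Irvine beats each rival — Fairview (20–2), Claremont (14–8), Avon (19–3), Elmhurst (19–3), Harrow (20–2) — so Irvine is the Condorcet winner.

Irvine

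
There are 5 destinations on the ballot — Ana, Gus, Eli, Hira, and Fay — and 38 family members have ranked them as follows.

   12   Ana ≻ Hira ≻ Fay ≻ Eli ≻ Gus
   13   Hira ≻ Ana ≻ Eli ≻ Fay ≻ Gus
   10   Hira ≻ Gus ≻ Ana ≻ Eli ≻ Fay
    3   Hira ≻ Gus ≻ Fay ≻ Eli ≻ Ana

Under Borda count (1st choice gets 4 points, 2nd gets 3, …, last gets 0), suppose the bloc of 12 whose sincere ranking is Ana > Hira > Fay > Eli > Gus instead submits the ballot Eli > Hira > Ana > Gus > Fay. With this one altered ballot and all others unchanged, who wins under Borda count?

Borda totals with the altered ballot: Ana 83, Gus 51, Eli 87, Hira 140, Fay 19.
The winner is unchanged: still Hira.

Hira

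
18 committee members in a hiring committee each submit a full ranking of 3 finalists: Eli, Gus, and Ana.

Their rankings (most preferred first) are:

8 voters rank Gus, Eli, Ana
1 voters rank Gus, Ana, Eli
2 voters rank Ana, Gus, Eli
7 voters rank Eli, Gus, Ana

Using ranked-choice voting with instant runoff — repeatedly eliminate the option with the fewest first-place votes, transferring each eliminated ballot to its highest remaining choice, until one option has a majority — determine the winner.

Round 1: Gus 9, Eli 7, Ana 2. Ana has the fewest and is eliminated.
Round 2: Gus 11, Eli 7. Gus has a majority.

Gus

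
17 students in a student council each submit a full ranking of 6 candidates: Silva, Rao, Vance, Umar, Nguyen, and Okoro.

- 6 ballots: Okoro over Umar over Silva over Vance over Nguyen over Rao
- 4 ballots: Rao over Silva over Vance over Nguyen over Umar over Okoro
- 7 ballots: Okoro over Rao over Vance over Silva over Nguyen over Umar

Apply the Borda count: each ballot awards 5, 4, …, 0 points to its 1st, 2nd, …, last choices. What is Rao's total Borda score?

48

Borda scores:
  Silva: 6·3 + 4·4 + 7·2 = 48
  Rao: 6·0 + 4·5 + 7·4 = 48
  Vance: 6·2 + 4·3 + 7·3 = 45
  Umar: 6·4 + 4·1 + 7·0 = 28
  Nguyen: 6·1 + 4·2 + 7·1 = 21
  Okoro: 6·5 + 4·0 + 7·5 = 65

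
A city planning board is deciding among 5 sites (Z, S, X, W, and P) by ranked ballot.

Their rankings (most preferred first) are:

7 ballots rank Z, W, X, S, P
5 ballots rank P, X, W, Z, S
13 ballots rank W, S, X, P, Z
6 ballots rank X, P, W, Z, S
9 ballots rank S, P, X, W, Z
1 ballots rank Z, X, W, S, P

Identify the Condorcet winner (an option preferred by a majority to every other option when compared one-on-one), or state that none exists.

There is no Condorcet winner

Head-to-head results (41 voters total):
Z vs S: S wins 22–19.
Z vs X: X wins 33–8.
Z vs W: W wins 33–8.
Z vs P: P wins 33–8.
S vs X: S wins 22–19.
S vs W: W wins 32–9.
S vs P: S wins 30–11.
X vs W: X wins 21–20.
X vs P: X wins 27–14.
W vs P: W wins 21–20.
No candidate beats all others: S beats X beats W beats S, a majority cycle.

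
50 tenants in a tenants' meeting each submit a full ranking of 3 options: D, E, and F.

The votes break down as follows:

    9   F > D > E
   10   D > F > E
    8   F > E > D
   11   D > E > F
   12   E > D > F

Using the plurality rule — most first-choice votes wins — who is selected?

First-place vote totals:
  D: 21
  E: 12
  F: 17
D has the most first-place votes.

D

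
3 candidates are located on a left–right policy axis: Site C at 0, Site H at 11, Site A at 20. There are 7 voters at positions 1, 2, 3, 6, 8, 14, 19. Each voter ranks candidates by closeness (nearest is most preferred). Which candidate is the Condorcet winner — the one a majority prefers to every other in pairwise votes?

With single-peaked preferences on a line, the Condorcet winner is the candidate closest to the median voter.
The median voter (position 6) is closest to Site H at 11.
Check: Site H vs Site A — voters closer to Site H: 6 of 7.

Site H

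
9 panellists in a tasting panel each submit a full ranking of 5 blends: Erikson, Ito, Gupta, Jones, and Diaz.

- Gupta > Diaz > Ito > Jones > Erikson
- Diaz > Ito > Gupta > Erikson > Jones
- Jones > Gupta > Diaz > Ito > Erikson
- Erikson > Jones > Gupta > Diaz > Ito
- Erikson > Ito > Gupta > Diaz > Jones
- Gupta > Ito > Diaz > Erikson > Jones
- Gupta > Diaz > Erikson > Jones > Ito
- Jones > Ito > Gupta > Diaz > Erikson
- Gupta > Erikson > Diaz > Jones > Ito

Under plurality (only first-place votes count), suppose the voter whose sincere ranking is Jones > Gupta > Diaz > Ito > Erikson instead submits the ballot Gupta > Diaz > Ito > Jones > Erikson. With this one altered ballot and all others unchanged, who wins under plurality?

Gupta

First-place totals with the altered ballot: Erikson 2, Ito 0, Gupta 5, Jones 1, Diaz 1.
The winner is unchanged: still Gupta.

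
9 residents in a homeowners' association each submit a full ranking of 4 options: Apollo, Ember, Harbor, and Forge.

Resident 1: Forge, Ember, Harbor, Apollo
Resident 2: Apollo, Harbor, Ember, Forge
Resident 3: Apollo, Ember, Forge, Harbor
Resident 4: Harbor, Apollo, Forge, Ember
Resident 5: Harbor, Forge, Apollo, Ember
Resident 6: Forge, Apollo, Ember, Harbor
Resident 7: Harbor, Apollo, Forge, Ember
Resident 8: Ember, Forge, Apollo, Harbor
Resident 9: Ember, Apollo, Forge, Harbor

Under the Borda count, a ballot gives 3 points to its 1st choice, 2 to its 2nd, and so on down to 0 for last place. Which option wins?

Apollo

Borda scores:
  Apollo: 0 + 3 + 3 + 2 + 1 + 2 + 2 + 1 + 2 = 16
  Ember: 2 + 1 + 2 + 0 + 0 + 1 + 0 + 3 + 3 = 12
  Harbor: 1 + 2 + 0 + 3 + 3 + 0 + 3 + 0 + 0 = 12
  Forge: 3 + 0 + 1 + 1 + 2 + 3 + 1 + 2 + 1 = 14
Apollo has the highest total.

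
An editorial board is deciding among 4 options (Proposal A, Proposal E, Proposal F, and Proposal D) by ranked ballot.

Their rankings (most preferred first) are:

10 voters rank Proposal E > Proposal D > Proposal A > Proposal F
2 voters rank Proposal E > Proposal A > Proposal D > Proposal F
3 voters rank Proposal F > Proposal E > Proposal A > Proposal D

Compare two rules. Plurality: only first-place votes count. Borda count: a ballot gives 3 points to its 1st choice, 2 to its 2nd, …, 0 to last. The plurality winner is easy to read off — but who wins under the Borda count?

Plurality first-place counts: Proposal A 0, Proposal E 12, Proposal F 3, Proposal D 0 → Proposal E.
Borda totals: Proposal A 17, Proposal E 42, Proposal F 9, Proposal D 22 → Proposal E.

Proposal E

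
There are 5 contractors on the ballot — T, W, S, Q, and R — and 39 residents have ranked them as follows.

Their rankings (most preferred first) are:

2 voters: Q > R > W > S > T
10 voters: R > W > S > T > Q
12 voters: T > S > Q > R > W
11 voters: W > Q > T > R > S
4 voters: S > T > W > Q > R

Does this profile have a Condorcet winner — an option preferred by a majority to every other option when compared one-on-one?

Head-to-head results (39 voters total):
T vs W: W wins 23–16.
T vs S: T wins 23–16.
T vs Q: T wins 26–13.
T vs R: T wins 27–12.
W vs S: W wins 23–16.
W vs Q: W wins 25–14.
W vs R: R wins 24–15.
S vs Q: S wins 26–13.
S vs R: R wins 23–16.
Q vs R: Q wins 29–10.
No candidate beats all others: T beats R beats W beats T, a majority cycle.

No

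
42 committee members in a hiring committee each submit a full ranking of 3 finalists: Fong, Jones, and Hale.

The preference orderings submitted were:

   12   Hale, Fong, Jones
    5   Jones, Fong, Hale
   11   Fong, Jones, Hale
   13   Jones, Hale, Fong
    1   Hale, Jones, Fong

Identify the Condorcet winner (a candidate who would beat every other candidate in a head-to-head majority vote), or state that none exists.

Head-to-head results (42 voters total):
Fong vs Jones: Fong wins 23–19.
Fong vs Hale: Hale wins 26–16.
Jones vs Hale: Jones wins 29–13.
No candidate beats all others: Fong beats Jones beats Hale beats Fong, a majority cycle.

None — there is no Condorcet winner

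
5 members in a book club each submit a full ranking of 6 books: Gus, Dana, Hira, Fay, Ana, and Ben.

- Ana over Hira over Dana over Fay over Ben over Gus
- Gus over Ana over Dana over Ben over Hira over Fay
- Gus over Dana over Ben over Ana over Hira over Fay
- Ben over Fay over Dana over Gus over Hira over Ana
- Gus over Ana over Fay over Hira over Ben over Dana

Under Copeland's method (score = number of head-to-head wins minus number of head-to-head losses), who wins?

Gus

Pairwise results:
  Gus vs Dana: Gus wins 3–2.
  Gus vs Hira: Gus wins 4–1.
  Gus vs Fay: Gus wins 3–2.
  Gus vs Ana: Gus wins 4–1.
  Gus vs Ben: Gus wins 3–2.
  Dana vs Hira: Dana wins 3–2.
  Dana vs Fay: Dana wins 3–2.
  Dana vs Ana: Ana wins 3–2.
  Dana vs Ben: Dana wins 3–2.
  Hira vs Fay: Hira wins 3–2.
  Hira vs Ana: Ana wins 4–1.
  Hira vs Ben: Ben wins 3–2.
  Fay vs Ana: Ana wins 4–1.
  Fay vs Ben: Ben wins 3–2.
  Ana vs Ben: Ana wins 3–2.
Copeland scores (wins − losses):
  Gus: 5 − 0 = 5
  Dana: 3 − 2 = 1
  Hira: 1 − 4 = -3
  Fay: 0 − 5 = -5
  Ana: 4 − 1 = 3
  Ben: 2 − 3 = -1
Gus has the best Copeland score.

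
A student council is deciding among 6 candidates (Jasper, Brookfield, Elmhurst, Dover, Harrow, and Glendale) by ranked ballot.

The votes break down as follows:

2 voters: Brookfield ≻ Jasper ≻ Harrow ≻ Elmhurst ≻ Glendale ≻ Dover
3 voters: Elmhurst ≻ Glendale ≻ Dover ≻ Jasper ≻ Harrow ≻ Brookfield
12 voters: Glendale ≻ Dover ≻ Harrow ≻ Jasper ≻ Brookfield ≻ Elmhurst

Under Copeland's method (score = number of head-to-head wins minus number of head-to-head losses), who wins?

Glendale

Pairwise results:
  Jasper vs Brookfield: Jasper wins 15–2.
  Jasper vs Elmhurst: Jasper wins 14–3.
  Jasper vs Dover: Dover wins 15–2.
  Jasper vs Harrow: Harrow wins 12–5.
  Jasper vs Glendale: Glendale wins 15–2.
  Brookfield vs Elmhurst: Brookfield wins 14–3.
  Brookfield vs Dover: Dover wins 15–2.
  Brookfield vs Harrow: Harrow wins 15–2.
  Brookfield vs Glendale: Glendale wins 15–2.
  Elmhurst vs Dover: Dover wins 12–5.
  Elmhurst vs Harrow: Harrow wins 14–3.
  Elmhurst vs Glendale: Glendale wins 12–5.
  Dover vs Harrow: Dover wins 15–2.
  Dover vs Glendale: Glendale wins 17–0.
  Harrow vs Glendale: Glendale wins 15–2.
Copeland scores (wins − losses):
  Jasper: 2 − 3 = -1
  Brookfield: 1 − 4 = -3
  Elmhurst: 0 − 5 = -5
  Dover: 4 − 1 = 3
  Harrow: 3 − 2 = 1
  Glendale: 5 − 0 = 5
Glendale has the best Copeland score.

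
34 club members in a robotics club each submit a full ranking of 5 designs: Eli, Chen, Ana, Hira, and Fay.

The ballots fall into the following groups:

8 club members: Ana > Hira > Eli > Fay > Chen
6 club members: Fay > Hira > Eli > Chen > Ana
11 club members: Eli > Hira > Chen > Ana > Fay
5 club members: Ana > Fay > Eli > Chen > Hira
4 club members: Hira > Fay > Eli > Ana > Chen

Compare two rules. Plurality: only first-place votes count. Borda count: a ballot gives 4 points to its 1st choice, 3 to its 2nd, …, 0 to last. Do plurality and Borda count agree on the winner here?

No

Plurality first-place counts: Eli 11, Chen 0, Ana 13, Hira 4, Fay 6 → Ana.
Borda totals: Eli 90, Chen 33, Ana 67, Hira 91, Fay 59 → Hira.
The two rules disagree: plurality picks Ana, Borda picks Hira.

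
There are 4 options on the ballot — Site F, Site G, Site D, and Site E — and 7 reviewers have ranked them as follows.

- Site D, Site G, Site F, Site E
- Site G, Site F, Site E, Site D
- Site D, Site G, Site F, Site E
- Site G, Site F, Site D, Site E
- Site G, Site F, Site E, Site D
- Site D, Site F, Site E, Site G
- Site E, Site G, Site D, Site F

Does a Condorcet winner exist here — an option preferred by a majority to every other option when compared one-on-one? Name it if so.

Head-to-head results (7 voters total):
Site F vs Site G: Site G wins 6–1.
Site F vs Site D: Site D wins 4–3.
Site F vs Site E: Site F wins 6–1.
Site G vs Site D: Site G wins 4–3.
Site G vs Site E: Site G wins 5–2.
Site D vs Site E: Site D wins 4–3.
Site G beats each rival — Site F (6–1), Site D (4–3), Site E (5–2) — so Site G is the Condorcet winner.

Site G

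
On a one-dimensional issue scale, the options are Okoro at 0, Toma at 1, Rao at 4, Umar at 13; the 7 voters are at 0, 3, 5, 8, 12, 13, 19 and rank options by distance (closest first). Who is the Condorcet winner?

With single-peaked preferences on a line, the Condorcet winner is the candidate closest to the median voter.
The median voter (position 8) is closest to Rao at 4.
Check: Rao vs Toma — voters closer to Rao: 6 of 7.

Rao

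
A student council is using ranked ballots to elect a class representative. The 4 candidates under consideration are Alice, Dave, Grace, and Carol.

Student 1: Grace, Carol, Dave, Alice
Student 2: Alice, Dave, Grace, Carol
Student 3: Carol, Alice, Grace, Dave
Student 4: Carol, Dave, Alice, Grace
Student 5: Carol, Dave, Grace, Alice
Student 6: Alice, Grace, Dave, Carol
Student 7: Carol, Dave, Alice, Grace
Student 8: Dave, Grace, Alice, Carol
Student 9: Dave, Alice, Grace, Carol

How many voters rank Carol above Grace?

4

Ballots ranking Carol above Grace: 4.
Ballots ranking Grace above Carol: 5.
So 4 of 9 voters prefer Carol to Grace.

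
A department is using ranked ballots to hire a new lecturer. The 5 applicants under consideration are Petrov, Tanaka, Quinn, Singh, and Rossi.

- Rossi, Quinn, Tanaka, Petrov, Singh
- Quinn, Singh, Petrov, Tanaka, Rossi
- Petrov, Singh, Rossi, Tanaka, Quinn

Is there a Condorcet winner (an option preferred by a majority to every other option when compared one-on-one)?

No

Head-to-head results (3 voters total):
Petrov vs Tanaka: Petrov wins 2–1.
Petrov vs Quinn: Quinn wins 2–1.
Petrov vs Singh: Petrov wins 2–1.
Petrov vs Rossi: Petrov wins 2–1.
Tanaka vs Quinn: Quinn wins 2–1.
Tanaka vs Singh: Singh wins 2–1.
Tanaka vs Rossi: Rossi wins 2–1.
Quinn vs Singh: Quinn wins 2–1.
Quinn vs Rossi: Rossi wins 2–1.
Singh vs Rossi: Singh wins 2–1.
No candidate beats all others: Petrov beats Rossi beats Quinn beats Petrov, a majority cycle.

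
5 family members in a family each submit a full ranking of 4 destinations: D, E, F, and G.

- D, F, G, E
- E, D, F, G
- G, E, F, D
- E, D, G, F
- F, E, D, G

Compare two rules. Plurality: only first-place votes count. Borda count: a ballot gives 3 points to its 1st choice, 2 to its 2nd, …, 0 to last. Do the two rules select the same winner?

Plurality first-place counts: D 1, E 2, F 1, G 1 → E.
Borda totals: D 8, E 10, F 7, G 5 → E.
The two rules agree on E.

Yes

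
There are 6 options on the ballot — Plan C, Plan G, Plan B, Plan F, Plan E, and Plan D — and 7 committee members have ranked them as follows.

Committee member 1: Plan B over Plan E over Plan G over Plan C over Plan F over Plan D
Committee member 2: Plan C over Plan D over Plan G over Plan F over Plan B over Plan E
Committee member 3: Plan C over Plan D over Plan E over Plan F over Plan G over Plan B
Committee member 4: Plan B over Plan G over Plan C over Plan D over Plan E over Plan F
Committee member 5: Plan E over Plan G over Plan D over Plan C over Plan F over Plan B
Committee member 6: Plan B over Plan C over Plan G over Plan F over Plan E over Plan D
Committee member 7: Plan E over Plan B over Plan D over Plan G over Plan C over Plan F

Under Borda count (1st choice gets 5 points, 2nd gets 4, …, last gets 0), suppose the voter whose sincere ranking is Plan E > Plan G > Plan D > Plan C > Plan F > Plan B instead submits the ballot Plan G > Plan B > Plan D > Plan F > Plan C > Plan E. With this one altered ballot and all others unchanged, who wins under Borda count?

Borda totals with the altered ballot: Plan C 21, Plan G 21, Plan B 24, Plan F 9, Plan E 14, Plan D 16.
The switch changes the winner from Plan C to Plan B.

Plan B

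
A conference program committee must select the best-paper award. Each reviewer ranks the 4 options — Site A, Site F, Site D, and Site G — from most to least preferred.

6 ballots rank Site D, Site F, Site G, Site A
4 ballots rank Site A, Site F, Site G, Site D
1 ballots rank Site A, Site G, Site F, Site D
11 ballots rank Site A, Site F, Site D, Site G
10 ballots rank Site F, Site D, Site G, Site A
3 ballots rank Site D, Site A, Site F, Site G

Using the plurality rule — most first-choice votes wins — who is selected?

Site A

First-place vote totals:
  Site A: 16
  Site F: 10
  Site D: 9
  Site G: 0
Site A has the most first-place votes.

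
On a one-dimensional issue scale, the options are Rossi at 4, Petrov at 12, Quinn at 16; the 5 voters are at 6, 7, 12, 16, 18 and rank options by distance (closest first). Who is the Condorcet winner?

With single-peaked preferences on a line, the Condorcet winner is the candidate closest to the median voter.
The median voter (position 12) is closest to Petrov at 12.
Check: Petrov vs Quinn — voters closer to Petrov: 3 of 5.

Petrov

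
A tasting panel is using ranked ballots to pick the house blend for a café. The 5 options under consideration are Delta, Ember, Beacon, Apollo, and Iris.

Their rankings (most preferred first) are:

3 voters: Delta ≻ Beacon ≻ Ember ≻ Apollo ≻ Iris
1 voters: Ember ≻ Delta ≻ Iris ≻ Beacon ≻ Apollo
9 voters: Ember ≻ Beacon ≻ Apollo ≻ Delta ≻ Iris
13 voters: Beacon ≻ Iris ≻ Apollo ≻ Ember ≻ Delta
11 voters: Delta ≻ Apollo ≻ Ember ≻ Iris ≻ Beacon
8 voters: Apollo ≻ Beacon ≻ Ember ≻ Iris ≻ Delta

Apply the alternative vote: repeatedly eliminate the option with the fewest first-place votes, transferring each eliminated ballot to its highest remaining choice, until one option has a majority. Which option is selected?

Round 1: Delta 14, Beacon 13, Ember 10, Apollo 8, Iris 0. Iris has the fewest and is eliminated.
Round 2: Delta 14, Beacon 13, Ember 10, Apollo 8. Apollo has the fewest and is eliminated.
Round 3: Beacon 21, Delta 14, Ember 10. Ember has the fewest and is eliminated.
Round 4: Beacon 30, Delta 15. Beacon has a majority.

Beacon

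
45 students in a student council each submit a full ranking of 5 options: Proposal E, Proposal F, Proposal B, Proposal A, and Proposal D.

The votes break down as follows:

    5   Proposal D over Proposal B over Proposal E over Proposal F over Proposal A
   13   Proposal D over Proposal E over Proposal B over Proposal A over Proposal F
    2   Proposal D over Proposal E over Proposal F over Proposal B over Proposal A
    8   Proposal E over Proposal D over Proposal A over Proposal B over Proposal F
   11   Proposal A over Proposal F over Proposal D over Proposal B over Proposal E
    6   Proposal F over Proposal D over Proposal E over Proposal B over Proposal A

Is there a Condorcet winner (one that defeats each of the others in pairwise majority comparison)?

Yes

Head-to-head results (45 voters total):
Proposal E vs Proposal F: Proposal E wins 28–17.
Proposal E vs Proposal B: Proposal E wins 29–16.
Proposal E vs Proposal A: Proposal E wins 34–11.
Proposal E vs Proposal D: Proposal D wins 37–8.
Proposal F vs Proposal B: Proposal B wins 26–19.
Proposal F vs Proposal A: Proposal A wins 32–13.
Proposal F vs Proposal D: Proposal D wins 28–17.
Proposal B vs Proposal A: Proposal B wins 26–19.
Proposal B vs Proposal D: Proposal D wins 45–0.
Proposal A vs Proposal D: Proposal D wins 34–11.
Proposal D beats each rival — Proposal E (37–8), Proposal F (28–17), Proposal B (45–0), Proposal A (34–11) — so Proposal D is the Condorcet winner.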